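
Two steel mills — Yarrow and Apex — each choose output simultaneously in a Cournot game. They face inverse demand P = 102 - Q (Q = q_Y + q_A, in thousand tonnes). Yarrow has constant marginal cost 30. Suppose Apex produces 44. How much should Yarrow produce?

14

With the rival's output fixed at 44, Yarrow's profit is π_Y = (102 - 44 - q_Y)q_Y - (30q_Y) = (58 - q_Y)q_Y - (30q_Y).
∂π_Y/∂q_Y = 28 - 2q_Y = 0, so q_Y = 14.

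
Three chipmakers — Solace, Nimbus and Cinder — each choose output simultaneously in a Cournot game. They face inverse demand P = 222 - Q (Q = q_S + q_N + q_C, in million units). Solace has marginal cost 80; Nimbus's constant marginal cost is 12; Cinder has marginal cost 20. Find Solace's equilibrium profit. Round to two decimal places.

Solace's profit: π_S = (222 - Q)q_S - (80q_S). Setting ∂π_S/∂q_S = 0: 142 - 2q_S - (q_N + q_C) = 0.
Nimbus's first-order condition: 210 - 2q_N - (q_S + q_C) = 0.
Cinder's profit: π_C = (222 - Q)q_C - (20q_C). Setting ∂π_C/∂q_C = 0: 202 - 2q_C - (q_S + q_N) = 0.
Summing all 3 equations gives 554 − 4Q = 0, hence Q = 277/2.
Back-substituting: q_S = (142 − 277/2) = 7/2, q_N = (210 − 277/2) = 143/2, q_C = (202 − 277/2) = 127/2.
Price P = 222 - 277/2 = 167/2.
Solace's profit: (167/2 - 80)·(7/2) = 49/4.

12.25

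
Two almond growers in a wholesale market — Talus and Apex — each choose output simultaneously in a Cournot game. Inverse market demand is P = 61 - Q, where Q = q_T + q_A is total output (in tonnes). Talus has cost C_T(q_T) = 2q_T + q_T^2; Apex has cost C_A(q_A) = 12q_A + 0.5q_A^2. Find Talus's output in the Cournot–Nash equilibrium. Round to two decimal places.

Talus's profit: π_T = (61 - Q)q_T - (2q_T + q_T²). Setting ∂π_T/∂q_T = 0: 59 - 4q_T - (q_A) = 0.
Apex's first-order condition: 49 - 3q_A - (q_T) = 0.
Best responses: q_T = (59 - q_A)/4, q_A = (49 - q_T)/3.
Solving the pair: q_T = 128/11, q_A = 137/11.

11.64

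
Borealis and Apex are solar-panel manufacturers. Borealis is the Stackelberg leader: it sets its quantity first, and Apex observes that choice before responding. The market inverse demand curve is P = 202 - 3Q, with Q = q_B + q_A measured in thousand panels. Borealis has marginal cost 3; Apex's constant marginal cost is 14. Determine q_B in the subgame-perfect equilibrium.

35

Solve by backward induction. Given q_B, the follower Apex maximises π_A = (202 - 3q_B - 3q_A)q_A - 14q_A.
Follower FOC: 188 - 3q_B - 6q_A = 0, so q_A(q_B) = (188 - 3q_B)/6.
Borealis substitutes q_A(q_B) into its own profit: π_B = q_B(202 - 3q_B - (188 - 3q_B)/2) - 3q_B = (108 - (3/2)q_B)q_B - 3q_B.
Leader FOC: 105 - 3q_B = 0, so q_B = 35.
Then q_A = (188 - 3·35)/6 = 83/6.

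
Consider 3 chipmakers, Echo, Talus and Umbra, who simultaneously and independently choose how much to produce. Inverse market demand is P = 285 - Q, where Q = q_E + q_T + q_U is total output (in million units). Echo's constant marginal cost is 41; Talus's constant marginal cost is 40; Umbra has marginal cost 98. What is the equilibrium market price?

116

Echo's profit: π_E = (285 - Q)q_E - (41q_E). Setting ∂π_E/∂q_E = 0: 244 - 2q_E - (q_T + q_U) = 0.
Talus's profit: π_T = (285 - Q)q_T - (40q_T). Setting ∂π_T/∂q_T = 0: 245 - 2q_T - (q_E + q_U) = 0.
Umbra's first-order condition: 187 - 2q_U - (q_E + q_T) = 0.
Adding the 3 first-order conditions: 676 − 4Q = 0, so Q = 169.
Back-substituting: q_E = (244 − 169) = 75, q_T = (245 − 169) = 76, q_U = (187 − 169) = 18.
Total output Q = 169, so price P = 285 - 169 = 116.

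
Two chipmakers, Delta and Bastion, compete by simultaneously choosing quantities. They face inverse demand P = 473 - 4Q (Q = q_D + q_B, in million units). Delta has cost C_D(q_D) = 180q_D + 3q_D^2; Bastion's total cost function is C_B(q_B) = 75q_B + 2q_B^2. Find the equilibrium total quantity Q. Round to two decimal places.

Delta's profit: π_D = (473 - 4Q)q_D - (180q_D + 3q_D²). Setting ∂π_D/∂q_D = 0: 293 - 14q_D - 4(q_B) = 0.
Bastion's profit: π_B = (473 - 4Q)q_B - (75q_B + 2q_B²). Setting ∂π_B/∂q_B = 0: 398 - 12q_B - 4(q_D) = 0.
Rearranging gives the reaction functions q_D = (293 - 4q_B)/14 and q_B = (398 - 4q_D)/12.
Solving the pair: q_D = 481/38, q_B = 550/19.
Total output Q = 481/38 + 550/19 = 1581/38.

41.61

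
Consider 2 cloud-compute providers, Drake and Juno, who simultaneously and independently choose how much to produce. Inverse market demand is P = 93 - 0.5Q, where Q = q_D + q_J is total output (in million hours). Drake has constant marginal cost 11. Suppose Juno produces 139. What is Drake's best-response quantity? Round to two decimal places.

With the rival's output fixed at 139, Drake's profit is π_D = (93 - (1/2)·139 - (1/2)q_D)q_D - (11q_D) = (47/2 - (1/2)q_D)q_D - (11q_D).
∂π_D/∂q_D = 25/2 - q_D = 0, so q_D = 25/2.

12.50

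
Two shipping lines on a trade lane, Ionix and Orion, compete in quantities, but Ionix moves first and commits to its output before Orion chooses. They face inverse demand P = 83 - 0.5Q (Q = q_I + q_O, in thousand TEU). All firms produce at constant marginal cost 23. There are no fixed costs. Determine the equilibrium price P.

38

Solve by backward induction. Given q_I, the follower Orion maximises π_O = (83 - (1/2)q_I - (1/2)q_O)q_O - 23q_O.
∂π_O/∂q_O = 60 - (1/2)q_I - q_O = 0 gives the reaction function q_O = (60 - (1/2)q_I).
Ionix substitutes q_O(q_I) into its own profit: π_I = q_I(83 - (1/2)q_I - (60 - (1/2)q_I)/2) - 23q_I = (53 - (1/4)q_I)q_I - 23q_I.
Leader FOC: 30 - (1/2)q_I = 0, so q_I = 60.
Then q_O = (60 - (1/2)·60) = 30.
Total output Q = 90, so price P = 83 - (1/2)·90 = 38.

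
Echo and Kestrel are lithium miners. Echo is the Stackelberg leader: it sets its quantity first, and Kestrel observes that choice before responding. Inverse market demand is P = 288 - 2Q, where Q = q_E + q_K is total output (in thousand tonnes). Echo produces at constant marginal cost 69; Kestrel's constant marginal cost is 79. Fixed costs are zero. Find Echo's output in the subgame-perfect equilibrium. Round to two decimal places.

The follower Kestrel best-responds to any q_E: π_K = (288 - 2Q)q_K - 79q_K.
Follower FOC: 209 - 2q_E - 4q_K = 0, so q_K(q_E) = (209 - 2q_E)/4.
Echo substitutes q_K(q_E) into its own profit: π_E = q_E(288 - 2q_E - (209 - 2q_E)/2) - 69q_E = (367/2 - q_E)q_E - 69q_E.
Maximising: ∂π_E/∂q_E = 229/2 - 2q_E = 0, giving q_E = 229/4.
Then q_K = (209 - 2·(229/4))/4 = 189/8.

57.25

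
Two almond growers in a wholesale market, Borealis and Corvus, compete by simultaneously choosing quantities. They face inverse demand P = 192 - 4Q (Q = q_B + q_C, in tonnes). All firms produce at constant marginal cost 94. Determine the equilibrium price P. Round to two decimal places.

A representative firm's profit is π_i = q_i(192 - 4Q) - 94q_i.
Setting ∂π_i/∂q_i = 0 with rivals' quantities fixed: 98 - 8q_i - 4q_j = 0.
By symmetry each firm produces the same amount; substituting q_j = q_i yields q_i = 98/12 = 49/6.
Total output Q = 49/3, so price P = 192 - 4·(49/3) = 380/3.

126.67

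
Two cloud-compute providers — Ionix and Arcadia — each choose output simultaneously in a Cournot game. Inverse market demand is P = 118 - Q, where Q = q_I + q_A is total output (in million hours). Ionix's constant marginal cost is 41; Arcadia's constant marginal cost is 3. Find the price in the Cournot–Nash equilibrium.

54

Ionix's profit: π_I = (118 - Q)q_I - (41q_I). Setting ∂π_I/∂q_I = 0: 77 - 2q_I - (q_A) = 0.
Arcadia's first-order condition: 115 - 2q_A - (q_I) = 0.
Rearranging gives the reaction functions q_I = (77 - q_A)/2 and q_A = (115 - q_I)/2.
Solving the pair: q_I = 13, q_A = 51.
Total output Q = 64, so price P = 118 - 64 = 54.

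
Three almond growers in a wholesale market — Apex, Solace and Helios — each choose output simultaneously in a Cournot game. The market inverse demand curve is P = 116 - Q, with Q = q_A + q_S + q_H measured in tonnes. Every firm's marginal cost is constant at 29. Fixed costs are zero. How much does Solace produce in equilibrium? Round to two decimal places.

21.75

A representative firm's profit is π_i = q_i(116 - Q) - 29q_i.
First-order condition (treating rivals' output as given): 87 - 2q_i - Σ_{j≠i} q_j = 0.
With identical firms every q_j equals q_i, so Σ_{j≠i} q_j = 2q_i and 87 = 4q_i, giving q_i = 87/4.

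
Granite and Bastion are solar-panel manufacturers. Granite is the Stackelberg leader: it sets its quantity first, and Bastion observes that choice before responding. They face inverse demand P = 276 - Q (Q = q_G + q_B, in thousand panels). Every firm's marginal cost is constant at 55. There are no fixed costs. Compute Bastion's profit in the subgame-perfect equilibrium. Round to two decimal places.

3052.56

Solve by backward induction. Given q_G, the follower Bastion maximises π_B = (276 - q_G - q_B)q_B - 55q_B.
∂π_B/∂q_B = 221 - q_G - 2q_B = 0 gives the reaction function q_B = (221 - q_G)/2.
The leader anticipates this reaction. Substituting into P = 276 - Q gives P = 331/2 - (1/2)q_G, so π_G = (331/2 - (1/2)q_G)q_G - 55q_G.
The leader's first-order condition 221/2 - q_G = 0 yields q_G = 221/2.
Then q_B = (221 - 221/2)/2 = 221/4.
Price P = 276 - 663/4 = 441/4.
Bastion's profit: (441/4 - 55)·(221/4) = 3052.5625.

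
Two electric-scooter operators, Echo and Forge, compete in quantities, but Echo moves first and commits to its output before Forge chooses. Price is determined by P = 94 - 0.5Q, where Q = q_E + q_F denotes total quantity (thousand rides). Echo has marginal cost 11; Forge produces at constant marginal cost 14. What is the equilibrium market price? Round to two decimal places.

32.50

The follower Forge best-responds to any q_E: π_F = (94 - 0.5Q)q_F - 14q_F.
Setting the follower's marginal profit to zero, 80 - (1/2)q_E - q_F = 0, i.e. q_F = (80 - (1/2)q_E).
The leader anticipates this reaction. Substituting into P = 94 - 0.5Q gives P = 54 - (1/4)q_E, so π_E = (54 - (1/4)q_E)q_E - 11q_E.
Leader FOC: 43 - (1/2)q_E = 0, so q_E = 86.
Then q_F = (80 - (1/2)·86) = 37.
Total output Q = 123, so price P = 94 - (1/2)·123 = 65/2.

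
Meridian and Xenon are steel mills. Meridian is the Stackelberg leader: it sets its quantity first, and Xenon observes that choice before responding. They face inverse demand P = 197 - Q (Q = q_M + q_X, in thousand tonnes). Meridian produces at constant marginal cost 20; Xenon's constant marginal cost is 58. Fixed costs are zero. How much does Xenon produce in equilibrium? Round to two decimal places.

15.75

The follower Xenon best-responds to any q_M: π_X = (197 - Q)q_X - 58q_X.
∂π_X/∂q_X = 139 - q_M - 2q_X = 0 gives the reaction function q_X = (139 - q_M)/2.
The leader anticipates this reaction. Substituting into P = 197 - Q gives P = 255/2 - (1/2)q_M, so π_M = (255/2 - (1/2)q_M)q_M - 20q_M.
Leader FOC: 215/2 - q_M = 0, so q_M = 215/2.
Then q_X = (139 - 215/2)/2 = 63/4.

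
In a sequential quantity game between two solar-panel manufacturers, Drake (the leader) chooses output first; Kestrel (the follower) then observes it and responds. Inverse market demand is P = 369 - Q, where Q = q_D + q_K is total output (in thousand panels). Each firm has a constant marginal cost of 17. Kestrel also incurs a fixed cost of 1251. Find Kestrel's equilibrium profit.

The follower Kestrel best-responds to any q_D: π_K = (369 - Q)q_K - 17q_K.
∂π_K/∂q_K = 352 - q_D - 2q_K = 0 gives the reaction function q_K = (352 - q_D)/2.
The leader anticipates this reaction. Substituting into P = 369 - Q gives P = 193 - (1/2)q_D, so π_D = (193 - (1/2)q_D)q_D - 17q_D.
The leader's first-order condition 176 - q_D = 0 yields q_D = 176.
Then q_K = (352 - 176)/2 = 88.
Price P = 369 - 264 = 105.
Kestrel's profit: (105 - 17)·88 - 1251 = 6493.

6493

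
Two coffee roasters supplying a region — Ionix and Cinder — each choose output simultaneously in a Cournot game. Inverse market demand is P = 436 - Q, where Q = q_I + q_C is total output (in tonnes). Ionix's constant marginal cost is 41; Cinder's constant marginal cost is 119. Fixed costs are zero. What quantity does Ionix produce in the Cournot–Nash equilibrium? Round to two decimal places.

Ionix's profit: π_I = (436 - Q)q_I - (41q_I). Setting ∂π_I/∂q_I = 0: 395 - 2q_I - (q_C) = 0.
Cinder's profit: π_C = (436 - Q)q_C - (119q_C). Setting ∂π_C/∂q_C = 0: 317 - 2q_C - (q_I) = 0.
Rearranging gives the reaction functions q_I = (395 - q_C)/2 and q_C = (317 - q_I)/2.
Substituting one into the other gives q_I = 473/3 and q_C = 239/3.

157.67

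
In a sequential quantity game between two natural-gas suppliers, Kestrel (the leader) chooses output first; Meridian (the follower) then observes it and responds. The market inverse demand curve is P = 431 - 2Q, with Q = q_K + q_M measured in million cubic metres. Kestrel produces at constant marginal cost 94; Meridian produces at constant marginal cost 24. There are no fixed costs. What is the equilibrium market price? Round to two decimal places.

160.75

The follower Meridian best-responds to any q_K: π_M = (431 - 2Q)q_M - 24q_M.
Setting the follower's marginal profit to zero, 407 - 2q_K - 4q_M = 0, i.e. q_M = (407 - 2q_K)/4.
Kestrel substitutes q_M(q_K) into its own profit: π_K = q_K(431 - 2q_K - (407 - 2q_K)/2) - 94q_K = (455/2 - q_K)q_K - 94q_K.
Maximising: ∂π_K/∂q_K = 267/2 - 2q_K = 0, giving q_K = 267/4.
Then q_M = (407 - 2·(267/4))/4 = 547/8.
Total output Q = 1081/8, so price P = 431 - 2·(1081/8) = 643/4.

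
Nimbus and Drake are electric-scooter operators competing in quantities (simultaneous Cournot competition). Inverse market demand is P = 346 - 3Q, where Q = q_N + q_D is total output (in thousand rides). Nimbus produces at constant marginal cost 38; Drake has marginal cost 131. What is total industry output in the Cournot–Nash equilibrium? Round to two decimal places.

Nimbus's profit: π_N = (346 - 3Q)q_N - (38q_N). Setting ∂π_N/∂q_N = 0: 308 - 6q_N - 3(q_D) = 0.
Drake's first-order condition: 215 - 6q_D - 3(q_N) = 0.
Rearranging gives the reaction functions q_N = (308 - 3q_D)/6 and q_D = (215 - 3q_N)/6.
Substituting one into the other gives q_N = 401/9 and q_D = 122/9.
Total output Q = 401/9 + 122/9 = 523/9.

58.11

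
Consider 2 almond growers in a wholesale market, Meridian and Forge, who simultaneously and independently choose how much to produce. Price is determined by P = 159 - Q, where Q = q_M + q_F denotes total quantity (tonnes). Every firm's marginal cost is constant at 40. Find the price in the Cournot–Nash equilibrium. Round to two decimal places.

A representative firm's profit is π_i = q_i(159 - Q) - 40q_i.
First-order condition (treating rivals' output as given): 119 - 2q_i - q_j = 0.
With identical firms every q_j equals q_i, so q_j = q_i and 119 = 3q_i, giving q_i = 119/3.
Total output Q = 238/3, so price P = 159 - 238/3 = 239/3.

79.67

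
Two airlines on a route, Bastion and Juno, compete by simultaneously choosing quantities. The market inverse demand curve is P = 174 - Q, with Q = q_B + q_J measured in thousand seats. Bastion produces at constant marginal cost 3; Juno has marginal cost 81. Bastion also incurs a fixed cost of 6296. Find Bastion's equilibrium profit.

593

Bastion's profit: π_B = (174 - Q)q_B - (3q_B). Setting ∂π_B/∂q_B = 0: 171 - 2q_B - (q_J) = 0.
Juno's first-order condition: 93 - 2q_J - (q_B) = 0.
Best responses: q_B = (171 - q_J)/2, q_J = (93 - q_B)/2.
Solving the pair: q_B = 83, q_J = 5.
Price P = 174 - 88 = 86.
Bastion's profit: (86 - 3)·83 - 6296 = 593.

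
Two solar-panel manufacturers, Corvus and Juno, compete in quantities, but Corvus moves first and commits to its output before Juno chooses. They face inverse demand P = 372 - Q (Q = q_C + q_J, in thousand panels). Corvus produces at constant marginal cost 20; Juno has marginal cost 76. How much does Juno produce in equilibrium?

The follower Juno best-responds to any q_C: π_J = (372 - Q)q_J - 76q_J.
Setting the follower's marginal profit to zero, 296 - q_C - 2q_J = 0, i.e. q_J = (296 - q_C)/2.
Corvus substitutes q_J(q_C) into its own profit: π_C = q_C(372 - q_C - (296 - q_C)/2) - 20q_C = (224 - (1/2)q_C)q_C - 20q_C.
Leader FOC: 204 - q_C = 0, so q_C = 204.
Then q_J = (296 - 204)/2 = 46.

46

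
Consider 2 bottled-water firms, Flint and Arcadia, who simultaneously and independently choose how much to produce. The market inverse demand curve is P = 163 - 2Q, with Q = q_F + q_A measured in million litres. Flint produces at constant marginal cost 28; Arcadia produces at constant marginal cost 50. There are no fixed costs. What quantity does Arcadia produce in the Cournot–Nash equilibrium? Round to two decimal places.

Flint's profit: π_F = (163 - 2Q)q_F - (28q_F). Setting ∂π_F/∂q_F = 0: 135 - 4q_F - 2(q_A) = 0.
Arcadia's first-order condition: 113 - 4q_A - 2(q_F) = 0.
Best responses: q_F = (135 - 2q_A)/4, q_A = (113 - 2q_F)/4.
Solving the pair: q_F = 157/6, q_A = 91/6.

15.17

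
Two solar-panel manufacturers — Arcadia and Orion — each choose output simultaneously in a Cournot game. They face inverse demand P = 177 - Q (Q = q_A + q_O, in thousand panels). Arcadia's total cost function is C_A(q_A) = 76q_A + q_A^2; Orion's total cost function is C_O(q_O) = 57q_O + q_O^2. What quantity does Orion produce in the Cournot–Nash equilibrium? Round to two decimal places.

Arcadia's profit: π_A = (177 - Q)q_A - (76q_A + q_A²). Setting ∂π_A/∂q_A = 0: 101 - 4q_A - (q_O) = 0.
Orion's profit: π_O = (177 - Q)q_O - (57q_O + q_O²). Setting ∂π_O/∂q_O = 0: 120 - 4q_O - (q_A) = 0.
So q_A = (101 - q_O)/4 and q_O = (120 - q_A)/4.
Solving the pair: q_A = 284/15, q_O = 379/15.

25.27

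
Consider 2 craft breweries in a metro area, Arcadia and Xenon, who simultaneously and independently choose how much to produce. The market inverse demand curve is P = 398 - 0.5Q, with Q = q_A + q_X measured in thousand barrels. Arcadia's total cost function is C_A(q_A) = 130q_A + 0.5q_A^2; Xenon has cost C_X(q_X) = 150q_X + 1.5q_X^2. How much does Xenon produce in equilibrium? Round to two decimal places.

46.71

Arcadia's profit: π_A = (398 - 0.5Q)q_A - (130q_A + (1/2)q_A²). Setting ∂π_A/∂q_A = 0: 268 - 2q_A - (1/2)(q_X) = 0.
Xenon's first-order condition: 248 - 4q_X - (1/2)(q_A) = 0.
Rearranging gives the reaction functions q_A = (268 - (1/2)q_X)/2 and q_X = (248 - (1/2)q_A)/4.
Substituting one into the other gives q_A = 122.3226 and q_X = 1448/31.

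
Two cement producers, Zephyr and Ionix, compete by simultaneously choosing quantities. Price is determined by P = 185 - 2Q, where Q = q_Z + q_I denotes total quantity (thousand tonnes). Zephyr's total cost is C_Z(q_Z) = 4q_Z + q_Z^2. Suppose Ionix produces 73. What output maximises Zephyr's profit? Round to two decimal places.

5.83

With the rival's output fixed at 73, Zephyr's profit is π_Z = (185 - 2·73 - 2q_Z)q_Z - (4q_Z + q_Z²) = (39 - 2q_Z)q_Z - (4q_Z + q_Z²).
∂π_Z/∂q_Z = 35 - 6q_Z = 0, so q_Z = 35/6.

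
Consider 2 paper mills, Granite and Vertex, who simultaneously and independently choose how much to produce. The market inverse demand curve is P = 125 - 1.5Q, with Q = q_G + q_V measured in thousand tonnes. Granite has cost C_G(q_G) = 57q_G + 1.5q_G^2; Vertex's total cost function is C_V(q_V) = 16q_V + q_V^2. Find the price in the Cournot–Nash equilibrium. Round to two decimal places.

Granite's profit: π_G = (125 - 1.5Q)q_G - (57q_G + (3/2)q_G²). Setting ∂π_G/∂q_G = 0: 68 - 6q_G - (3/2)(q_V) = 0.
Vertex's first-order condition: 109 - 5q_V - (3/2)(q_G) = 0.
Best responses: q_G = (68 - (3/2)q_V)/6, q_V = (109 - (3/2)q_G)/5.
Solving the pair: q_G = 706/111, q_V = 736/37.
Total output Q = 26.2523, so price P = 125 - (3/2)·26.2523 = 85.6216.

85.62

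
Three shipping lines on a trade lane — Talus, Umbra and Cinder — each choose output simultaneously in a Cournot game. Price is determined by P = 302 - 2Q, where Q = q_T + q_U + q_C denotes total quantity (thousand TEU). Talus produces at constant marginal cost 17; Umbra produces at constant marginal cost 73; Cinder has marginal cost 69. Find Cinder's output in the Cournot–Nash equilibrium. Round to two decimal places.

Talus's profit: π_T = (302 - 2Q)q_T - (17q_T). Setting ∂π_T/∂q_T = 0: 285 - 4q_T - 2(q_U + q_C) = 0.
Umbra's profit: π_U = (302 - 2Q)q_U - (73q_U). Setting ∂π_U/∂q_U = 0: 229 - 4q_U - 2(q_T + q_C) = 0.
Cinder's profit: π_C = (302 - 2Q)q_C - (69q_C). Setting ∂π_C/∂q_C = 0: 233 - 4q_C - 2(q_T + q_U) = 0.
Adding the 3 conditions: 747 − 4Q − 4Q = 0, i.e. Q = 747/8.
Back-substituting: q_T = (285 − 747/4)/2 = 393/8, q_U = (229 − 747/4)/2 = 169/8, q_C = (233 − 747/4)/2 = 185/8.

23.13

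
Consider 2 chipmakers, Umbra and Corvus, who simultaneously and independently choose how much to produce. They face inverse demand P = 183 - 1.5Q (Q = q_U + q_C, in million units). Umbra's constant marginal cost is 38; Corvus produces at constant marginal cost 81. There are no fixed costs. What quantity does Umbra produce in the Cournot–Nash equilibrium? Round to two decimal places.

41.78

Umbra's profit: π_U = (183 - 1.5Q)q_U - (38q_U). Setting ∂π_U/∂q_U = 0: 145 - 3q_U - (3/2)(q_C) = 0.
Corvus's profit: π_C = (183 - 1.5Q)q_C - (81q_C). Setting ∂π_C/∂q_C = 0: 102 - 3q_C - (3/2)(q_U) = 0.
So q_U = (145 - (3/2)q_C)/3 and q_C = (102 - (3/2)q_U)/3.
Solving the pair: q_U = 376/9, q_C = 118/9.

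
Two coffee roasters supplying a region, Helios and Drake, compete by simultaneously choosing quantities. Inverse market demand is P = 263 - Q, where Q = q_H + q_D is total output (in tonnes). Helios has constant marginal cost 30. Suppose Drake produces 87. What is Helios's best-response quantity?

With the rival's output fixed at 87, Helios's profit is π_H = (263 - 87 - q_H)q_H - (30q_H) = (176 - q_H)q_H - (30q_H).
∂π_H/∂q_H = 146 - 2q_H = 0, so q_H = 73.

73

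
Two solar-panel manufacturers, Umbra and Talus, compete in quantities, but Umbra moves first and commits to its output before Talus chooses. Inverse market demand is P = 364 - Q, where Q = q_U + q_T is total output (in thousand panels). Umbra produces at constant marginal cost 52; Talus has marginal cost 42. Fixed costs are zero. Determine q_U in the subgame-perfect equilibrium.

151

Solve by backward induction. Given q_U, the follower Talus maximises π_T = (364 - q_U - q_T)q_T - 42q_T.
Follower FOC: 322 - q_U - 2q_T = 0, so q_T(q_U) = (322 - q_U)/2.
Umbra substitutes q_T(q_U) into its own profit: π_U = q_U(364 - q_U - (322 - q_U)/2) - 52q_U = (203 - (1/2)q_U)q_U - 52q_U.
Leader FOC: 151 - q_U = 0, so q_U = 151.
Then q_T = (322 - 151)/2 = 171/2.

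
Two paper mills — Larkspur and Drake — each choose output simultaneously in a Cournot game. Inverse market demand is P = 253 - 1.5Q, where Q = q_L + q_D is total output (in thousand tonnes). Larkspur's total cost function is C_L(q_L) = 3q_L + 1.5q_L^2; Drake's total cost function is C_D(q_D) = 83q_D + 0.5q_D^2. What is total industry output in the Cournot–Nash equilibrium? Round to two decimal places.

63.91

Larkspur's profit: π_L = (253 - 1.5Q)q_L - (3q_L + (3/2)q_L²). Setting ∂π_L/∂q_L = 0: 250 - 6q_L - (3/2)(q_D) = 0.
Drake's first-order condition: 170 - 4q_D - (3/2)(q_L) = 0.
Rearranging gives the reaction functions q_L = (250 - (3/2)q_D)/6 and q_D = (170 - (3/2)q_L)/4.
Solving the pair: q_L = 34.2529, q_D = 860/29.
Total output Q = 34.2529 + 860/29 = 63.9080.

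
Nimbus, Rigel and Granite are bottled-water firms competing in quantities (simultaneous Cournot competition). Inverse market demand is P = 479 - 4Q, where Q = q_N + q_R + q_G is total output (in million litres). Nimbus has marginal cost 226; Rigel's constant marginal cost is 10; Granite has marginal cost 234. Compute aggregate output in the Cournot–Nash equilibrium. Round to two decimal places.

Nimbus's profit: π_N = (479 - 4Q)q_N - (226q_N). Setting ∂π_N/∂q_N = 0: 253 - 8q_N - 4(q_R + q_G) = 0.
Rigel's profit: π_R = (479 - 4Q)q_R - (10q_R). Setting ∂π_R/∂q_R = 0: 469 - 8q_R - 4(q_N + q_G) = 0.
Granite's first-order condition: 245 - 8q_G - 4(q_N + q_R) = 0.
Adding the 3 first-order conditions: 967 − 16Q = 0, so Q = 967/16.
Back-substituting: q_N = (253 − 967/4)/4 = 45/16, q_R = (469 − 967/4)/4 = 909/16, q_G = (245 − 967/4)/4 = 13/16.
Total output Q = 45/16 + 909/16 + 13/16 = 967/16.

60.44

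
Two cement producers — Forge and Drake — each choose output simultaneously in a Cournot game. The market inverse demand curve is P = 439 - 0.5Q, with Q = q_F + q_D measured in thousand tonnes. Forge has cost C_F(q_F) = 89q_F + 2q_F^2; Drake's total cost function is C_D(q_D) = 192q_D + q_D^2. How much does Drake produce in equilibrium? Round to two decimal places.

71.86

Forge's profit: π_F = (439 - 0.5Q)q_F - (89q_F + 2q_F²). Setting ∂π_F/∂q_F = 0: 350 - 5q_F - (1/2)(q_D) = 0.
Drake's profit: π_D = (439 - 0.5Q)q_D - (192q_D + q_D²). Setting ∂π_D/∂q_D = 0: 247 - 3q_D - (1/2)(q_F) = 0.
Best responses: q_F = (350 - (1/2)q_D)/5, q_D = (247 - (1/2)q_F)/3.
Substituting one into the other gives q_F = 62.8136 and q_D = 71.8644.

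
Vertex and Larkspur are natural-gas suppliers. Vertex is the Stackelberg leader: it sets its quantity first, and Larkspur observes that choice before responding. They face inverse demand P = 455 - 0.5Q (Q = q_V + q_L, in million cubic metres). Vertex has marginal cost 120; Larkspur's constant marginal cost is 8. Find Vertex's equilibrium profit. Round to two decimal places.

The follower Larkspur best-responds to any q_V: π_L = (455 - 0.5Q)q_L - 8q_L.
Setting the follower's marginal profit to zero, 447 - (1/2)q_V - q_L = 0, i.e. q_L = (447 - (1/2)q_V).
The leader anticipates this reaction. Substituting into P = 455 - 0.5Q gives P = 463/2 - (1/4)q_V, so π_V = (463/2 - (1/4)q_V)q_V - 120q_V.
The leader's first-order condition 223/2 - (1/2)q_V = 0 yields q_V = 223.
Then q_L = (447 - (1/2)·223) = 671/2.
Price P = 455 - (1/2)·(1117/2) = 703/4.
Vertex's profit: (703/4 - 120)·223 = 12432.2500.

12432.25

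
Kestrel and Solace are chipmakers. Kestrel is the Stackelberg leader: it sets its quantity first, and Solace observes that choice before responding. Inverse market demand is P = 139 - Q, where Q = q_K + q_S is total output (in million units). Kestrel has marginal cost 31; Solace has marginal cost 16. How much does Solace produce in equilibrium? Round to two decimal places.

38.25

Solve by backward induction. Given q_K, the follower Solace maximises π_S = (139 - q_K - q_S)q_S - 16q_S.
∂π_S/∂q_S = 123 - q_K - 2q_S = 0 gives the reaction function q_S = (123 - q_K)/2.
Kestrel substitutes q_S(q_K) into its own profit: π_K = q_K(139 - q_K - (123 - q_K)/2) - 31q_K = (155/2 - (1/2)q_K)q_K - 31q_K.
Leader FOC: 93/2 - q_K = 0, so q_K = 93/2.
Then q_S = (123 - 93/2)/2 = 153/4.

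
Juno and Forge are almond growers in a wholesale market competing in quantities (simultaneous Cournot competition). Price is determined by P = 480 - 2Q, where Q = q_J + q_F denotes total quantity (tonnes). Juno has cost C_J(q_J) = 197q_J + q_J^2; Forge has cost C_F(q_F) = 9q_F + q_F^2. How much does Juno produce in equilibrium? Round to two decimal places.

23.63

Juno's profit: π_J = (480 - 2Q)q_J - (197q_J + q_J²). Setting ∂π_J/∂q_J = 0: 283 - 6q_J - 2(q_F) = 0.
Forge's first-order condition: 471 - 6q_F - 2(q_J) = 0.
Best responses: q_J = (283 - 2q_F)/6, q_F = (471 - 2q_J)/6.
Substituting one into the other gives q_J = 189/8 and q_F = 565/8.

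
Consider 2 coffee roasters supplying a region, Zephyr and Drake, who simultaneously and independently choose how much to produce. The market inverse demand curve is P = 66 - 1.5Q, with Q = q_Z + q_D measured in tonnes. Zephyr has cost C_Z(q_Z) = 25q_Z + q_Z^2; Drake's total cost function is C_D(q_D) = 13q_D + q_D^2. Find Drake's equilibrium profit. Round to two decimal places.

Zephyr's profit: π_Z = (66 - 1.5Q)q_Z - (25q_Z + q_Z²). Setting ∂π_Z/∂q_Z = 0: 41 - 5q_Z - (3/2)(q_D) = 0.
Drake's first-order condition: 53 - 5q_D - (3/2)(q_Z) = 0.
Rearranging gives the reaction functions q_Z = (41 - (3/2)q_D)/5 and q_D = (53 - (3/2)q_Z)/5.
Solving the pair: q_Z = 502/91, q_D = 814/91.
Price P = 66 - (3/2)·(188/13) = 576/13.
Drake's profit: (576/13)·(814/91) - 13·(814/91) - (814/91)² = 200.0350.

200.04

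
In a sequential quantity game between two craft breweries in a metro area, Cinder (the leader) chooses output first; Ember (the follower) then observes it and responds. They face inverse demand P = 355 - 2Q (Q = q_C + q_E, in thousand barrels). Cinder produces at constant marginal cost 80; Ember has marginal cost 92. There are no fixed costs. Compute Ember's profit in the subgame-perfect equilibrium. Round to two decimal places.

1785.03

Solve by backward induction. Given q_C, the follower Ember maximises π_E = (355 - 2q_C - 2q_E)q_E - 92q_E.
Setting the follower's marginal profit to zero, 263 - 2q_C - 4q_E = 0, i.e. q_E = (263 - 2q_C)/4.
Cinder substitutes q_E(q_C) into its own profit: π_C = q_C(355 - 2q_C - (263 - 2q_C)/2) - 80q_C = (447/2 - q_C)q_C - 80q_C.
Maximising: ∂π_C/∂q_C = 287/2 - 2q_C = 0, giving q_C = 287/4.
Then q_E = (263 - 2·(287/4))/4 = 239/8.
Price P = 355 - 2·(813/8) = 607/4.
Ember's profit: (607/4 - 92)·(239/8) = 1785.0313.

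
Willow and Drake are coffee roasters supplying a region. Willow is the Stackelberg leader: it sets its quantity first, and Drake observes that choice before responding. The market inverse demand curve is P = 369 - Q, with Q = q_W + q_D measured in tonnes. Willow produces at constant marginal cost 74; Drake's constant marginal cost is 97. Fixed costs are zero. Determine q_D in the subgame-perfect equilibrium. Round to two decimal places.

The follower Drake best-responds to any q_W: π_D = (369 - Q)q_D - 97q_D.
Follower FOC: 272 - q_W - 2q_D = 0, so q_D(q_W) = (272 - q_W)/2.
Willow substitutes q_D(q_W) into its own profit: π_W = q_W(369 - q_W - (272 - q_W)/2) - 74q_W = (233 - (1/2)q_W)q_W - 74q_W.
The leader's first-order condition 159 - q_W = 0 yields q_W = 159.
Then q_D = (272 - 159)/2 = 113/2.

56.50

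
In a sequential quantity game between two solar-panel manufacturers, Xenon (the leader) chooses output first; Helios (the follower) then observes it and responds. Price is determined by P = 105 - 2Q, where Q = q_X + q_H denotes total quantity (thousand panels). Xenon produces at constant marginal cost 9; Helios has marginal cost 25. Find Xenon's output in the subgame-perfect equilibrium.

28

Solve by backward induction. Given q_X, the follower Helios maximises π_H = (105 - 2q_X - 2q_H)q_H - 25q_H.
∂π_H/∂q_H = 80 - 2q_X - 4q_H = 0 gives the reaction function q_H = (80 - 2q_X)/4.
Xenon substitutes q_H(q_X) into its own profit: π_X = q_X(105 - 2q_X - (80 - 2q_X)/2) - 9q_X = (65 - q_X)q_X - 9q_X.
Leader FOC: 56 - 2q_X = 0, so q_X = 28.
Then q_H = (80 - 2·28)/4 = 6.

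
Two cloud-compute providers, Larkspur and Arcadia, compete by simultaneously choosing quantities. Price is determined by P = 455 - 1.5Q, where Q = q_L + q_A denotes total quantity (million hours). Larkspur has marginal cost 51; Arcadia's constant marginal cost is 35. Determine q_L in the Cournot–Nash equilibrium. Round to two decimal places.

Larkspur's profit: π_L = (455 - 1.5Q)q_L - (51q_L). Setting ∂π_L/∂q_L = 0: 404 - 3q_L - (3/2)(q_A) = 0.
Arcadia's profit: π_A = (455 - 1.5Q)q_A - (35q_A). Setting ∂π_A/∂q_A = 0: 420 - 3q_A - (3/2)(q_L) = 0.
Rearranging gives the reaction functions q_L = (404 - (3/2)q_A)/3 and q_A = (420 - (3/2)q_L)/3.
Solving the pair: q_L = 776/9, q_A = 872/9.

86.22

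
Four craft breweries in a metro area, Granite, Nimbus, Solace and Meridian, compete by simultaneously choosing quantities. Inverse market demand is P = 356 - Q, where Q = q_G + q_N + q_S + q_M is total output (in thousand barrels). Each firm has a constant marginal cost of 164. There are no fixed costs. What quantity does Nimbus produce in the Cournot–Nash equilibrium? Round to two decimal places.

A representative firm's profit is π_i = q_i(356 - Q) - 164q_i.
Setting ∂π_i/∂q_i = 0 with rivals' quantities fixed: 192 - 2q_i - Σ_{j≠i} q_j = 0.
With identical firms every q_j equals q_i, so Σ_{j≠i} q_j = 3q_i and 192 = 5q_i, giving q_i = 192/5.

38.40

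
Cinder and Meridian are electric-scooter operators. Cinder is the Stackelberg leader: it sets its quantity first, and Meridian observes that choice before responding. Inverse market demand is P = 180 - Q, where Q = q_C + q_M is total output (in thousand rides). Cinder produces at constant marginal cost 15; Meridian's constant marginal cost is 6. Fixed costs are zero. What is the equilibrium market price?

54

The follower Meridian best-responds to any q_C: π_M = (180 - Q)q_M - 6q_M.
∂π_M/∂q_M = 174 - q_C - 2q_M = 0 gives the reaction function q_M = (174 - q_C)/2.
The leader anticipates this reaction. Substituting into P = 180 - Q gives P = 93 - (1/2)q_C, so π_C = (93 - (1/2)q_C)q_C - 15q_C.
Leader FOC: 78 - q_C = 0, so q_C = 78.
Then q_M = (174 - 78)/2 = 48.
Total output Q = 126, so price P = 180 - 126 = 54.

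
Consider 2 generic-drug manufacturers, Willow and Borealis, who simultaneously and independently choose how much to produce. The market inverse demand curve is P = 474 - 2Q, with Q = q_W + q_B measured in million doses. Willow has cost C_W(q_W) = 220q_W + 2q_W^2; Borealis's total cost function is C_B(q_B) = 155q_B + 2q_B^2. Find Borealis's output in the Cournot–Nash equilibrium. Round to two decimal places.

34.07

Willow's profit: π_W = (474 - 2Q)q_W - (220q_W + 2q_W²). Setting ∂π_W/∂q_W = 0: 254 - 8q_W - 2(q_B) = 0.
Borealis's first-order condition: 319 - 8q_B - 2(q_W) = 0.
So q_W = (254 - 2q_B)/8 and q_B = (319 - 2q_W)/8.
Substituting one into the other gives q_W = 697/30 and q_B = 511/15.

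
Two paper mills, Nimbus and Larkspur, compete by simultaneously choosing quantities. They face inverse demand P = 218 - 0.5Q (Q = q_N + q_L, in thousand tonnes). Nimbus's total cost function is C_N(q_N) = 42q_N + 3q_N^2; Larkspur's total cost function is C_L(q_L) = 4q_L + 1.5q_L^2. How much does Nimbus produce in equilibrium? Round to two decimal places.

21.51

Nimbus's profit: π_N = (218 - 0.5Q)q_N - (42q_N + 3q_N²). Setting ∂π_N/∂q_N = 0: 176 - 7q_N - (1/2)(q_L) = 0.
Larkspur's first-order condition: 214 - 4q_L - (1/2)(q_N) = 0.
Best responses: q_N = (176 - (1/2)q_L)/7, q_L = (214 - (1/2)q_N)/4.
Substituting one into the other gives q_N = 796/37 and q_L = 1880/37.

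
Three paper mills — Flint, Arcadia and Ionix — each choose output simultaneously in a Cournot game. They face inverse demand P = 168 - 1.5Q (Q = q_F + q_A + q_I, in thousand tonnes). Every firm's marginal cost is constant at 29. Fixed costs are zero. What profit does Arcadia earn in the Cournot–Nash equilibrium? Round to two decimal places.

Each firm earns π_i = (168 - 1.5Q)q_i - 29q_i.
First-order condition (treating rivals' output as given): 139 - 3q_i - (3/2)·Σ_{j≠i} q_j = 0.
By symmetry each firm produces the same amount; substituting Σ_{j≠i} q_j = 2q_i yields q_i = 139/6.
Price P = 168 - (3/2)·(139/2) = 255/4.
Arcadia's profit: (255/4 - 29)·(139/6) = 805.0417.

805.04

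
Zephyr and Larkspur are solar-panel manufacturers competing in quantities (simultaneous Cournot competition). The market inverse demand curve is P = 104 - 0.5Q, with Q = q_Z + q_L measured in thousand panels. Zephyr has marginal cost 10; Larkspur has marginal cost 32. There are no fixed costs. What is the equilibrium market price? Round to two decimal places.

48.67

Zephyr's profit: π_Z = (104 - 0.5Q)q_Z - (10q_Z). Setting ∂π_Z/∂q_Z = 0: 94 - q_Z - (1/2)(q_L) = 0.
Larkspur's profit: π_L = (104 - 0.5Q)q_L - (32q_L). Setting ∂π_L/∂q_L = 0: 72 - q_L - (1/2)(q_Z) = 0.
So q_Z = (94 - (1/2)q_L) and q_L = (72 - (1/2)q_Z).
Solving the pair: q_Z = 232/3, q_L = 100/3.
Total output Q = 332/3, so price P = 104 - (1/2)·(332/3) = 146/3.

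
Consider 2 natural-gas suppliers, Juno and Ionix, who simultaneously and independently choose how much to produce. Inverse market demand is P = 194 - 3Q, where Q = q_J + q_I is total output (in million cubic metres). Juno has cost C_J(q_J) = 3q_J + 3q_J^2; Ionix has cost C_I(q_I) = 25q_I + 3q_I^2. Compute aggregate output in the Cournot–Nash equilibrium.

Juno's profit: π_J = (194 - 3Q)q_J - (3q_J + 3q_J²). Setting ∂π_J/∂q_J = 0: 191 - 12q_J - 3(q_I) = 0.
Ionix's profit: π_I = (194 - 3Q)q_I - (25q_I + 3q_I²). Setting ∂π_I/∂q_I = 0: 169 - 12q_I - 3(q_J) = 0.
Best responses: q_J = (191 - 3q_I)/12, q_I = (169 - 3q_J)/12.
Solving the pair: q_J = 119/9, q_I = 97/9.
Total output Q = 119/9 + 97/9 = 24.

24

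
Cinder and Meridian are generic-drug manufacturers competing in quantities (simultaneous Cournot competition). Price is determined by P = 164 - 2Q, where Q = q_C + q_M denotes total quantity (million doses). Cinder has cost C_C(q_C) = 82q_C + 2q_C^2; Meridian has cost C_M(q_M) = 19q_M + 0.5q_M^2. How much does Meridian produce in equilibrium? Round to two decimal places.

27.67

Cinder's profit: π_C = (164 - 2Q)q_C - (82q_C + 2q_C²). Setting ∂π_C/∂q_C = 0: 82 - 8q_C - 2(q_M) = 0.
Meridian's profit: π_M = (164 - 2Q)q_M - (19q_M + (1/2)q_M²). Setting ∂π_M/∂q_M = 0: 145 - 5q_M - 2(q_C) = 0.
Best responses: q_C = (82 - 2q_M)/8, q_M = (145 - 2q_C)/5.
Solving the pair: q_C = 10/3, q_M = 83/3.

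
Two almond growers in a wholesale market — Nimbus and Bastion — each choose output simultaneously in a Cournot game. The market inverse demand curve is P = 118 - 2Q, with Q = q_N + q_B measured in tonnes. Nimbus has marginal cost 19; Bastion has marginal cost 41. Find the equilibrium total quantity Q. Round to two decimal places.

Nimbus's profit: π_N = (118 - 2Q)q_N - (19q_N). Setting ∂π_N/∂q_N = 0: 99 - 4q_N - 2(q_B) = 0.
Bastion's first-order condition: 77 - 4q_B - 2(q_N) = 0.
So q_N = (99 - 2q_B)/4 and q_B = (77 - 2q_N)/4.
Substituting one into the other gives q_N = 121/6 and q_B = 55/6.
Total output Q = 121/6 + 55/6 = 88/3.

29.33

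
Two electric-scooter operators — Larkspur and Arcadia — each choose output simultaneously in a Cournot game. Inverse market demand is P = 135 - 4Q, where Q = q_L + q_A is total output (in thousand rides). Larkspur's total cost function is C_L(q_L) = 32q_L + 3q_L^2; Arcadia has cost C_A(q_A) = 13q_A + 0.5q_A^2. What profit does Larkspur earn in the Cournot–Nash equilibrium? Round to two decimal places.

Larkspur's profit: π_L = (135 - 4Q)q_L - (32q_L + 3q_L²). Setting ∂π_L/∂q_L = 0: 103 - 14q_L - 4(q_A) = 0.
Arcadia's first-order condition: 122 - 9q_A - 4(q_L) = 0.
Rearranging gives the reaction functions q_L = (103 - 4q_A)/14 and q_A = (122 - 4q_L)/9.
Solving the pair: q_L = 439/110, q_A = 648/55.
Price P = 135 - 4·(347/22) = 791/11.
Larkspur's profit: (791/11)·(439/110) - 32·(439/110) - 3(439/110)² = 111.4915.

111.49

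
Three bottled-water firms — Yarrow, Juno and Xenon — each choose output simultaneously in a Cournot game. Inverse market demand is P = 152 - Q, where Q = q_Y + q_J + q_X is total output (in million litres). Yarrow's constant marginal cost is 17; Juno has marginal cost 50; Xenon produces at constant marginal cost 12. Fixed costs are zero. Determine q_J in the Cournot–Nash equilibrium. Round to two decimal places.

7.75

Yarrow's profit: π_Y = (152 - Q)q_Y - (17q_Y). Setting ∂π_Y/∂q_Y = 0: 135 - 2q_Y - (q_J + q_X) = 0.
Juno's first-order condition: 102 - 2q_J - (q_Y + q_X) = 0.
Xenon's profit: π_X = (152 - Q)q_X - (12q_X). Setting ∂π_X/∂q_X = 0: 140 - 2q_X - (q_Y + q_J) = 0.
Adding the 3 first-order conditions: 377 − 4Q = 0, so Q = 377/4.
Back-substituting: q_Y = (135 − 377/4) = 163/4, q_J = (102 − 377/4) = 31/4, q_X = (140 − 377/4) = 183/4.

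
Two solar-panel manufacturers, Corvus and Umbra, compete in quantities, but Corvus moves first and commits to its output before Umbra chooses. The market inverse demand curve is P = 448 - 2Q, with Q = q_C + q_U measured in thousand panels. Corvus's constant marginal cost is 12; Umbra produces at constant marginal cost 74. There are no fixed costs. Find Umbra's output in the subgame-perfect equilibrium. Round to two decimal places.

The follower Umbra best-responds to any q_C: π_U = (448 - 2Q)q_U - 74q_U.
Setting the follower's marginal profit to zero, 374 - 2q_C - 4q_U = 0, i.e. q_U = (374 - 2q_C)/4.
Corvus substitutes q_U(q_C) into its own profit: π_C = q_C(448 - 2q_C - (374 - 2q_C)/2) - 12q_C = (261 - q_C)q_C - 12q_C.
Maximising: ∂π_C/∂q_C = 249 - 2q_C = 0, giving q_C = 249/2.
Then q_U = (374 - 2·(249/2))/4 = 125/4.

31.25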